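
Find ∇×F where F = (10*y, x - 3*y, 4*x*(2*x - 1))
(0, 4 - 16*x, -9)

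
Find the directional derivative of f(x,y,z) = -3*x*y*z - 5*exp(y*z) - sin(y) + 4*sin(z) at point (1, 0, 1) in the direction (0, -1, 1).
sqrt(2)*(4*cos(1) + 9)/2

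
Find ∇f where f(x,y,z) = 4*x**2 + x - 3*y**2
(8*x + 1, -6*y, 0)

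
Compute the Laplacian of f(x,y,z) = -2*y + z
0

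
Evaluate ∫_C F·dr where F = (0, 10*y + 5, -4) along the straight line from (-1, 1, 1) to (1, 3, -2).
62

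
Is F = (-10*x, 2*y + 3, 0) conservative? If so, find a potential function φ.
Yes, F is conservative. φ = -5*x**2 + y**2 + 3*y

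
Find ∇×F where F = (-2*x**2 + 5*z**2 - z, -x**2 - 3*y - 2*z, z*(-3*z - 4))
(2, 10*z - 1, -2*x)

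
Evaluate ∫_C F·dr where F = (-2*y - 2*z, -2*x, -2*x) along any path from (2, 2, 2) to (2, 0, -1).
20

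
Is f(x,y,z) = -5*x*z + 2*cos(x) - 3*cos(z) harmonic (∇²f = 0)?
No, ∇²f = -2*cos(x) + 3*cos(z)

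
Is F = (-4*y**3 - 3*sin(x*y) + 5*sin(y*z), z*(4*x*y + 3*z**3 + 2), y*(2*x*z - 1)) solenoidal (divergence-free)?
No, ∇·F = 2*x*y + 4*x*z - 3*y*cos(x*y)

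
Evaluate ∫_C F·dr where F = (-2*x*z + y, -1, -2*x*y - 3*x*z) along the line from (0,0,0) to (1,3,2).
-65/6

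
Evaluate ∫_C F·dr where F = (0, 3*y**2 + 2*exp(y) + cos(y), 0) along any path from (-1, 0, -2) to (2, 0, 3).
0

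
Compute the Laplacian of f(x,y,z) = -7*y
0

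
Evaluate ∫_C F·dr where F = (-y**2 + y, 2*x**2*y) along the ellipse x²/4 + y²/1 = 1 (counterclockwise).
-2*pi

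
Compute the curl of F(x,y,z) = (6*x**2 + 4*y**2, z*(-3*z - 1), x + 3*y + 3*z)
(6*z + 4, -1, -8*y)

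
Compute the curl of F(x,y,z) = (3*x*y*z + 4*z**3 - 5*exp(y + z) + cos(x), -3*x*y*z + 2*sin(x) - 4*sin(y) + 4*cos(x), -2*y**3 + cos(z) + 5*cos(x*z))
(3*y*(x - 2*y), 3*x*y + 12*z**2 + 5*z*sin(x*z) - 5*exp(y + z), -3*x*z - 3*y*z + 5*exp(y + z) - 4*sin(x) + 2*cos(x))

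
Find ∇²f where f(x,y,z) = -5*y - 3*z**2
-6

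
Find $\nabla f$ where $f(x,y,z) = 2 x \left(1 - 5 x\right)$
(2 - 20*x, 0, 0)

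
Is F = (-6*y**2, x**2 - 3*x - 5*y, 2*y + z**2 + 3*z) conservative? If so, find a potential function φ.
No, ∇×F = (2, 0, 2*x + 12*y - 3) ≠ 0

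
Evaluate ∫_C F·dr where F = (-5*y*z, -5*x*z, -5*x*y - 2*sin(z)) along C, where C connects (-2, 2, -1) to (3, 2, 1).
-10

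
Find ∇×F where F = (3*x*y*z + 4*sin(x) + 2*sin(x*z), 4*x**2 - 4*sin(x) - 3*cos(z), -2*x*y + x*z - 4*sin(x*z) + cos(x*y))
(-x*sin(x*y) - 2*x - 3*sin(z), 3*x*y + 2*x*cos(x*z) + y*sin(x*y) + 2*y + 4*z*cos(x*z) - z, -3*x*z + 8*x - 4*cos(x))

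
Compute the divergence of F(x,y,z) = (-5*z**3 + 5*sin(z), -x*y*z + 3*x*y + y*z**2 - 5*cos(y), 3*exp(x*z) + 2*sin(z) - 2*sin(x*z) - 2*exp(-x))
-x*z + 3*x*exp(x*z) - 2*x*cos(x*z) + 3*x + z**2 + 5*sin(y) + 2*cos(z)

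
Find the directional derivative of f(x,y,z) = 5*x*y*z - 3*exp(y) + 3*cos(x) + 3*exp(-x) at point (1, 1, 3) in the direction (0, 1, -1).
sqrt(2)*(10 - 3*E)/2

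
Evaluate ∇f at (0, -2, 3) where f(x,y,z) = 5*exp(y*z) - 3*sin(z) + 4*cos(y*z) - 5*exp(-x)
(5, 12*sin(6) + 15*exp(-6), -10*exp(-6) - 8*sin(6) - 3*cos(3))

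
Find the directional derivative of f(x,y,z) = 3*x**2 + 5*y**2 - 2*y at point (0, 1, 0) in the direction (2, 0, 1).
0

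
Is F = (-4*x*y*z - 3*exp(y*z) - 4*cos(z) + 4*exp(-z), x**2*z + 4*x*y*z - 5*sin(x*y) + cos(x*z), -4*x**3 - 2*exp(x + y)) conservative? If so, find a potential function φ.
No, ∇×F = (-x**2 - 4*x*y + x*sin(x*z) - 2*exp(x + y), 12*x**2 - 4*x*y - 3*y*exp(y*z) + 2*exp(x + y) + 4*sin(z) - 4*exp(-z), 6*x*z + 4*y*z - 5*y*cos(x*y) + 3*z*exp(y*z) - z*sin(x*z)) ≠ 0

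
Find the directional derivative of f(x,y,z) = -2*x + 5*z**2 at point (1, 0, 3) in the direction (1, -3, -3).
-92*sqrt(19)/19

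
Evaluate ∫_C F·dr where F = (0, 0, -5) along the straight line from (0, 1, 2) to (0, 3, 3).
-5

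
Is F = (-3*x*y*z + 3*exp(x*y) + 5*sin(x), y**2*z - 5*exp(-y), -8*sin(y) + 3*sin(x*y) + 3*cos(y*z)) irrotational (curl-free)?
No, ∇×F = (3*x*cos(x*y) - y**2 - 3*z*sin(y*z) - 8*cos(y), -3*y*(x + cos(x*y)), 3*x*(z - exp(x*y)))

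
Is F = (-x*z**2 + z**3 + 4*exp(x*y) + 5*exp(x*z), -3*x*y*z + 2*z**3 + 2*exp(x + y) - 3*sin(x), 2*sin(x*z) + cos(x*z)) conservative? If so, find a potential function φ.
No, ∇×F = (3*x*y - 6*z**2, -2*x*z + 5*x*exp(x*z) + 3*z**2 + z*sin(x*z) - 2*z*cos(x*z), -4*x*exp(x*y) - 3*y*z + 2*exp(x + y) - 3*cos(x)) ≠ 0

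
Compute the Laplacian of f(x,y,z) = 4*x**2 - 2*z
8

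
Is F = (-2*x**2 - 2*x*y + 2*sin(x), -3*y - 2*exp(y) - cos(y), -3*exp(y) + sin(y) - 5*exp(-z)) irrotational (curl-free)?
No, ∇×F = (-3*exp(y) + cos(y), 0, 2*x)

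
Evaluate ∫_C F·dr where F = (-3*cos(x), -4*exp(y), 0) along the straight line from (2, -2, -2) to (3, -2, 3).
-3*sin(3) + 3*sin(2)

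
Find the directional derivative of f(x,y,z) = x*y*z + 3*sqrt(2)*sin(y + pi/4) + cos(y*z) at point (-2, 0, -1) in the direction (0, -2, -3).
-10*sqrt(13)/13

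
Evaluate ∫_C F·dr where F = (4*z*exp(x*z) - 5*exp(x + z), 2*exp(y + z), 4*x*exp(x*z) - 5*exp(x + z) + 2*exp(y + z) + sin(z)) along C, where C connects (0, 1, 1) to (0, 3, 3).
-5*exp(3) - 2*exp(2) + cos(1) - cos(3) + 5*E + 2*exp(6)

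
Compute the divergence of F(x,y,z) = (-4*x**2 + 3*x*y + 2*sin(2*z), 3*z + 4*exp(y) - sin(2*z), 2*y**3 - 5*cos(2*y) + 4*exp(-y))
-8*x + 3*y + 4*exp(y)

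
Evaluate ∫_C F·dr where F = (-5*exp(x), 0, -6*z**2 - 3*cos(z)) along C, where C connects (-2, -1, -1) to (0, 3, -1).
-5 + 5*exp(-2)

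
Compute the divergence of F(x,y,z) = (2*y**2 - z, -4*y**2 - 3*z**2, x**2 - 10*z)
-8*y - 10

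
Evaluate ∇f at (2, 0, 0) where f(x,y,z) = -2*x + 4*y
(-2, 4, 0)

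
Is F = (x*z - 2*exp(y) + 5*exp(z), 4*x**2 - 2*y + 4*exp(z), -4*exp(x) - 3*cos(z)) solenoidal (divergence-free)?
No, ∇·F = z + 3*sin(z) - 2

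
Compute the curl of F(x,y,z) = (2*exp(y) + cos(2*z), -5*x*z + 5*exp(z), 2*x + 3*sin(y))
(5*x - 5*exp(z) + 3*cos(y), -2*sin(2*z) - 2, -5*z - 2*exp(y))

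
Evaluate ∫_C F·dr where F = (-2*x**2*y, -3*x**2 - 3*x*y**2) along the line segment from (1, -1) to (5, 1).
-100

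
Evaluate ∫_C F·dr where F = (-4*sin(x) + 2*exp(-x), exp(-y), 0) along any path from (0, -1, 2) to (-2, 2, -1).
-2*exp(2) - 2 + 4*cos(2) - exp(-2) + E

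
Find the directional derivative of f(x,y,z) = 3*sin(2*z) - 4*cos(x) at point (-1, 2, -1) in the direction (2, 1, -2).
-8*sin(1)/3 - 4*cos(2)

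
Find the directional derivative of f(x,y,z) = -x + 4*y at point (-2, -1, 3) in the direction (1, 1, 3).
3*sqrt(11)/11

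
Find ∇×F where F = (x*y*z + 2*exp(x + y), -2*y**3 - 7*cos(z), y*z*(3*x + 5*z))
(z*(3*x + 5*z) - 7*sin(z), y*(x - 3*z), -x*z - 2*exp(x + y))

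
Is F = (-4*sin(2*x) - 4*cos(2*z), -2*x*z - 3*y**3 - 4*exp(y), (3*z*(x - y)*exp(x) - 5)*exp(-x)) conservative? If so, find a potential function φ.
No, ∇×F = (2*x - 3*z, -3*z + 8*sin(2*z) - 5*exp(-x), -2*z) ≠ 0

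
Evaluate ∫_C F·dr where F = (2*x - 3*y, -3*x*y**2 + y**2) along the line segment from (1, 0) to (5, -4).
848/3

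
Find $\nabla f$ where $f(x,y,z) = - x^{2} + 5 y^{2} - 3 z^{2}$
(-2*x, 10*y, -6*z)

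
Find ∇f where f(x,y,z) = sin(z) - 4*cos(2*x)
(8*sin(2*x), 0, cos(z))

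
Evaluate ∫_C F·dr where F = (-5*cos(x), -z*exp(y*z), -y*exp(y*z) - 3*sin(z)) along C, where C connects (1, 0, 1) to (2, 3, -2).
-5*sin(2) - 3*cos(1) + 3*cos(2) - exp(-6) + 1 + 5*sin(1)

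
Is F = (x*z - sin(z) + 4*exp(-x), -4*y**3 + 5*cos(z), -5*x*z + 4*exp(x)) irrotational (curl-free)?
No, ∇×F = (5*sin(z), x + 5*z - 4*exp(x) - cos(z), 0)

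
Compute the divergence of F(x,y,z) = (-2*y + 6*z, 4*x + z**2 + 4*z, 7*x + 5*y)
0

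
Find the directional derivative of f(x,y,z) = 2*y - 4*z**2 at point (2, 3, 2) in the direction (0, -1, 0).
-2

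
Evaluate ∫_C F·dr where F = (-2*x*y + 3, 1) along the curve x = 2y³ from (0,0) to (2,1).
25/7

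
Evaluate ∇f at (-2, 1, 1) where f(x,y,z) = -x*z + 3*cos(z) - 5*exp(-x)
(-1 + 5*exp(2), 0, 2 - 3*sin(1))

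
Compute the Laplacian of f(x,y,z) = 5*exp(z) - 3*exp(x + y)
5*exp(z) - 6*exp(x + y)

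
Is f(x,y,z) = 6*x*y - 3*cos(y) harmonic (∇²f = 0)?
No, ∇²f = 3*cos(y)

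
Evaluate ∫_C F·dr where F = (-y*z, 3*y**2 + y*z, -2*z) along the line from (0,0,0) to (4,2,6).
-36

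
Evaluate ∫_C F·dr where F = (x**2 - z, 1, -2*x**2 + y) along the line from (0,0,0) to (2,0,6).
-58/3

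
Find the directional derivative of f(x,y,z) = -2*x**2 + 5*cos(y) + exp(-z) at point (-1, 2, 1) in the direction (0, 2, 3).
-sqrt(13)*(3 + 10*E*sin(2))*exp(-1)/13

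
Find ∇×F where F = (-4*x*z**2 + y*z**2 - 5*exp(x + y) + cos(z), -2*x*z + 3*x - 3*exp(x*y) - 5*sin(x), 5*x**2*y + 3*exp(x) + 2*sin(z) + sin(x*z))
(x*(5*x + 2), -10*x*y - 8*x*z + 2*y*z - z*cos(x*z) - 3*exp(x) - sin(z), -3*y*exp(x*y) - z**2 - 2*z + 5*exp(x + y) - 5*cos(x) + 3)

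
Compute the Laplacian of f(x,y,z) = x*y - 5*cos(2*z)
20*cos(2*z)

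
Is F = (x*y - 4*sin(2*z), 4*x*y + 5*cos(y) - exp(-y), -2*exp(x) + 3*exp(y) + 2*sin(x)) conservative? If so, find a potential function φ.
No, ∇×F = (3*exp(y), 2*exp(x) - 2*cos(x) - 8*cos(2*z), -x + 4*y) ≠ 0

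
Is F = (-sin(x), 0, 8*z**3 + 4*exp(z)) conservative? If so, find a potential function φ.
Yes, F is conservative. φ = 2*z**4 + 4*exp(z) + cos(x)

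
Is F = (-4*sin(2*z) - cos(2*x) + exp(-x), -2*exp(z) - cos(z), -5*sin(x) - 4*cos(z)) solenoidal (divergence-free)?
No, ∇·F = 2*sin(2*x) + 4*sin(z) - exp(-x)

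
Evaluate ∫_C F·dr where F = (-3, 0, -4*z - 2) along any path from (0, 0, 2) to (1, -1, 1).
5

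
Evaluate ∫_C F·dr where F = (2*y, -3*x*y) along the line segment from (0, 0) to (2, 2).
-4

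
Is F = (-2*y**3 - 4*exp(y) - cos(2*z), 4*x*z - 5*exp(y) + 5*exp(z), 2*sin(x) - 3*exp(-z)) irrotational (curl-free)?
No, ∇×F = (-4*x - 5*exp(z), 2*sin(2*z) - 2*cos(x), 6*y**2 + 4*z + 4*exp(y))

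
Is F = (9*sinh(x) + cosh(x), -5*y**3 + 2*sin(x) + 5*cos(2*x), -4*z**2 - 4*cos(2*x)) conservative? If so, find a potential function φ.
No, ∇×F = (0, -8*sin(2*x), -10*sin(2*x) + 2*cos(x)) ≠ 0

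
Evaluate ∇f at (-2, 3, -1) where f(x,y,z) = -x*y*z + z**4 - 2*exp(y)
(3, -2*exp(3) - 2, 2)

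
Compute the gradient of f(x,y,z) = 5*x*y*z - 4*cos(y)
(5*y*z, 5*x*z + 4*sin(y), 5*x*y)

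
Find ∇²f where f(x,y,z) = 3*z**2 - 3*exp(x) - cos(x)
-3*exp(x) + cos(x) + 6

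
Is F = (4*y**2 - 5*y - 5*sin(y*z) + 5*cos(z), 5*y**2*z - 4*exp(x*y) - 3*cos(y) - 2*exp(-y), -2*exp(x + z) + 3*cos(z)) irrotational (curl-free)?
No, ∇×F = (-5*y**2, -5*y*cos(y*z) + 2*exp(x + z) - 5*sin(z), -4*y*exp(x*y) - 8*y + 5*z*cos(y*z) + 5)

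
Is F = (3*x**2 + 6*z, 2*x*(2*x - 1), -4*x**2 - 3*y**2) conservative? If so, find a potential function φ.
No, ∇×F = (-6*y, 8*x + 6, 8*x - 2) ≠ 0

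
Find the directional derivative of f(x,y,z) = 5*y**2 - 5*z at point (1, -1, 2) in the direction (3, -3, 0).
5*sqrt(2)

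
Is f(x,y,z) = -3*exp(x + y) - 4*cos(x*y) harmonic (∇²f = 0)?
No, ∇²f = 4*x**2*cos(x*y) + 4*y**2*cos(x*y) - 6*exp(x + y)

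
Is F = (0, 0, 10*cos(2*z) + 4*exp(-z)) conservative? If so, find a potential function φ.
Yes, F is conservative. φ = 5*sin(2*z) - 4*exp(-z)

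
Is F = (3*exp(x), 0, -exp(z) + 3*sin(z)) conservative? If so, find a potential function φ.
Yes, F is conservative. φ = 3*exp(x) - exp(z) - 3*cos(z)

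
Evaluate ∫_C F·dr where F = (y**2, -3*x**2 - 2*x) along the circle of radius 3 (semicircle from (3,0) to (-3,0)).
-36 - 9*pi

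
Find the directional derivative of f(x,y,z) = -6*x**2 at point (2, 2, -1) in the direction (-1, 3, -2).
12*sqrt(14)/7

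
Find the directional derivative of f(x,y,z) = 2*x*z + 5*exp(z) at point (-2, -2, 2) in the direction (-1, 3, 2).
sqrt(14)*(-6 + 5*exp(2))/7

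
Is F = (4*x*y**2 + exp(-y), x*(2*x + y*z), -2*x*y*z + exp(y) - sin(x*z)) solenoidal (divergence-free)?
No, ∇·F = -2*x*y + x*z - x*cos(x*z) + 4*y**2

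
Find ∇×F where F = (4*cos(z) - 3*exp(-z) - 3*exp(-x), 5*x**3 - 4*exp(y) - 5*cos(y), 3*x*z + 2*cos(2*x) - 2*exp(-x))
(0, -3*z + 4*sin(2*x) - 4*sin(z) + 3*exp(-z) - 2*exp(-x), 15*x**2)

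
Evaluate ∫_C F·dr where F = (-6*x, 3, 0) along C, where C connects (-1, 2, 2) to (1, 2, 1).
0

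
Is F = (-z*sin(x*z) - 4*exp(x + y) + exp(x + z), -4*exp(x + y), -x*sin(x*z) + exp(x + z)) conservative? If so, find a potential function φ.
Yes, F is conservative. φ = -4*exp(x + y) + exp(x + z) + cos(x*z)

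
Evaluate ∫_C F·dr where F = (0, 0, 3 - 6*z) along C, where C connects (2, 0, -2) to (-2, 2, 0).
18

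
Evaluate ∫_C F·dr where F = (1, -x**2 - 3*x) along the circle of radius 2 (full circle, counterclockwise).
-12*pi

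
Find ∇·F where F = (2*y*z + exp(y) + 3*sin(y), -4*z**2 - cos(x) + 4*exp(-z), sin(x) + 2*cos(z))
-2*sin(z)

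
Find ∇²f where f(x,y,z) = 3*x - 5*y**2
-10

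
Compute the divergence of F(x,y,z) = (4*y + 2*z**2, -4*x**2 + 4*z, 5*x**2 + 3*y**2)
0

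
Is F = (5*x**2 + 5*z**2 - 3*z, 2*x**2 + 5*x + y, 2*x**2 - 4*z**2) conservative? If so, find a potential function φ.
No, ∇×F = (0, -4*x + 10*z - 3, 4*x + 5) ≠ 0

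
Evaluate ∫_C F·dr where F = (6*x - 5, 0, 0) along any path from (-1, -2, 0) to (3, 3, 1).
4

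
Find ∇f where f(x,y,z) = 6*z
(0, 0, 6)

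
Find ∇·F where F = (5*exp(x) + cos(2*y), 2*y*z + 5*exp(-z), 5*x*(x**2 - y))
2*z + 5*exp(x)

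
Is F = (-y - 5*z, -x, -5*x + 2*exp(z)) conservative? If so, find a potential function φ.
Yes, F is conservative. φ = -x*y - 5*x*z + 2*exp(z)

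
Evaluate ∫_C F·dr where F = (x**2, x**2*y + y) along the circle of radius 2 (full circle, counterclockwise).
0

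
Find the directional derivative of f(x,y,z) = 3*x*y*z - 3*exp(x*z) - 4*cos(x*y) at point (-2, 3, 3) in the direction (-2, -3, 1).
3*sqrt(14)*(4 - 3*exp(6))*exp(-6)/7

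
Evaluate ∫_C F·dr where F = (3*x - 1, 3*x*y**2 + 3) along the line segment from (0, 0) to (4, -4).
-184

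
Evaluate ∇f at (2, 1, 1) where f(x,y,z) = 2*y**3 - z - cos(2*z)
(0, 6, -1 + 2*sin(2))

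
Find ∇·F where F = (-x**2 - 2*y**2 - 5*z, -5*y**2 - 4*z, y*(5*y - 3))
-2*x - 10*y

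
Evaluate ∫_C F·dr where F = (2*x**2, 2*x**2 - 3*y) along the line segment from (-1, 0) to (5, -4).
4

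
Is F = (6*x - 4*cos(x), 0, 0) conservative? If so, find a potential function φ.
Yes, F is conservative. φ = 3*x**2 - 4*sin(x)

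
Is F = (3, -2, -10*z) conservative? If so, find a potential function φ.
Yes, F is conservative. φ = 3*x - 2*y - 5*z**2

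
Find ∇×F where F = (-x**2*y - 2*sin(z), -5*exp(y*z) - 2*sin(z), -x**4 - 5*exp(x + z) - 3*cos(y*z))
(5*y*exp(y*z) + 3*z*sin(y*z) + 2*cos(z), 4*x**3 + 5*exp(x + z) - 2*cos(z), x**2)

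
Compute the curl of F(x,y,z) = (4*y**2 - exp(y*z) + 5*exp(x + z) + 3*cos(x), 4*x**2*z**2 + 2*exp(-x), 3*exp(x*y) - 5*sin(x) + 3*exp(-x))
(x*(-8*x*z + 3*exp(x*y)), -3*y*exp(x*y) - y*exp(y*z) + 5*exp(x + z) + 5*cos(x) + 3*exp(-x), 8*x*z**2 - 8*y + z*exp(y*z) - 2*exp(-x))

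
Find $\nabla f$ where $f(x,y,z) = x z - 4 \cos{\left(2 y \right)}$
(z, 8*sin(2*y), x)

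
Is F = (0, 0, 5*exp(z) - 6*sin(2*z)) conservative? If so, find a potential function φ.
Yes, F is conservative. φ = 5*exp(z) + 3*cos(2*z)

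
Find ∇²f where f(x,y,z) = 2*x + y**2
2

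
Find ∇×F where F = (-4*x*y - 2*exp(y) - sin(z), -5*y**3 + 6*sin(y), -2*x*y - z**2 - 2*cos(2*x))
(-2*x, 2*y - 4*sin(2*x) - cos(z), 4*x + 2*exp(y))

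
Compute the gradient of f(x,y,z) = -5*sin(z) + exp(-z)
(0, 0, -5*cos(z) - exp(-z))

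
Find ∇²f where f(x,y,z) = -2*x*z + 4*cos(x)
-4*cos(x)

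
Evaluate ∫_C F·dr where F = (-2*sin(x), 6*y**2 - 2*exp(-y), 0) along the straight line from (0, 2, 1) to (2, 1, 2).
-16 + 2*cos(2) - 2*exp(-2) + 2*exp(-1)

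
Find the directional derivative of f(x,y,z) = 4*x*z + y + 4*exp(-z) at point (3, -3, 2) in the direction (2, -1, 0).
3*sqrt(5)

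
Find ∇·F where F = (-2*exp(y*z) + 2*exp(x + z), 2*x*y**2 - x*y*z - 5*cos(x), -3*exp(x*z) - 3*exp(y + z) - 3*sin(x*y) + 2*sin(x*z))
4*x*y - x*z - 3*x*exp(x*z) + 2*x*cos(x*z) + 2*exp(x + z) - 3*exp(y + z)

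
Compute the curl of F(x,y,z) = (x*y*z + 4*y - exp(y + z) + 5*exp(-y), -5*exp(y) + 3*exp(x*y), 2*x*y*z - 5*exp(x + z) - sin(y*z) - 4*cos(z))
(z*(2*x - cos(y*z)), x*y - 2*y*z + 5*exp(x + z) - exp(y + z), -x*z + 3*y*exp(x*y) + exp(y + z) - 4 + 5*exp(-y))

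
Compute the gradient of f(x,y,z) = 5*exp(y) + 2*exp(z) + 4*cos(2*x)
(-8*sin(2*x), 5*exp(y), 2*exp(z))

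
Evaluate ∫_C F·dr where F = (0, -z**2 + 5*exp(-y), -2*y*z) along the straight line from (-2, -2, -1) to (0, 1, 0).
-2 - 5*exp(-1) + 5*exp(2)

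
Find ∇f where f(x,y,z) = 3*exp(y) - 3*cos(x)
(3*sin(x), 3*exp(y), 0)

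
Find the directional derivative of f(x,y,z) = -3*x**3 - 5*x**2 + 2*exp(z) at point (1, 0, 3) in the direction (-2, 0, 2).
sqrt(2)*(19/2 + exp(3))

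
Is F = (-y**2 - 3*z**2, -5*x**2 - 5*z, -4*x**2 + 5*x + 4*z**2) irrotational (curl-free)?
No, ∇×F = (5, 8*x - 6*z - 5, -10*x + 2*y)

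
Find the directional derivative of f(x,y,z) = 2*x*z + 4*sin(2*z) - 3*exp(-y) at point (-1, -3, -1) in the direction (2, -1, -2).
-exp(3) - 16*cos(2)/3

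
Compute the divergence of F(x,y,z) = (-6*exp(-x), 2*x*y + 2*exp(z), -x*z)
x + 6*exp(-x)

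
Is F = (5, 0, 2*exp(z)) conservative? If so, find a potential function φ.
Yes, F is conservative. φ = 5*x + 2*exp(z)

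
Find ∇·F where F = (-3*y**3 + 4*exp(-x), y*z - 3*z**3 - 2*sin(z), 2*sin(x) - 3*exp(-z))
z + 3*exp(-z) - 4*exp(-x)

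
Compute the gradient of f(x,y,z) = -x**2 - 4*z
(-2*x, 0, -4)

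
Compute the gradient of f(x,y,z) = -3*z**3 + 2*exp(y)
(0, 2*exp(y), -9*z**2)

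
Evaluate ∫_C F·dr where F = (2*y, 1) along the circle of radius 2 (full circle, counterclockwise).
-8*pi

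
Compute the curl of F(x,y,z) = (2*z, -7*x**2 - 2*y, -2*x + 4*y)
(4, 4, -14*x)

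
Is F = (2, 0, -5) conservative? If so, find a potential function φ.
Yes, F is conservative. φ = 2*x - 5*z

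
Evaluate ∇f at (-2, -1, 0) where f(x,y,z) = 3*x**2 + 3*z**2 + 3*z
(-12, 0, 3)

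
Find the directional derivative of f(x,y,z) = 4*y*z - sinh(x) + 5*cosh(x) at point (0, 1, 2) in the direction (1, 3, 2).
31*sqrt(14)/14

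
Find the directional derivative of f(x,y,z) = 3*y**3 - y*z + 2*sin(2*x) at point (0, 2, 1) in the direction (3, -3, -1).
-91*sqrt(19)/19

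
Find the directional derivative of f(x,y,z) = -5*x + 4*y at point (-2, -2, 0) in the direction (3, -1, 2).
-19*sqrt(14)/14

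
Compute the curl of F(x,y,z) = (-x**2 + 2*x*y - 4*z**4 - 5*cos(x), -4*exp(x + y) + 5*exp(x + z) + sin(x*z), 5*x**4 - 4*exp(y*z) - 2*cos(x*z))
(-x*cos(x*z) - 4*z*exp(y*z) - 5*exp(x + z), -20*x**3 - 16*z**3 - 2*z*sin(x*z), -2*x + z*cos(x*z) - 4*exp(x + y) + 5*exp(x + z))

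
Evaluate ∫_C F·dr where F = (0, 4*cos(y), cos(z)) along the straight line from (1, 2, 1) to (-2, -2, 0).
-8*sin(2) - sin(1)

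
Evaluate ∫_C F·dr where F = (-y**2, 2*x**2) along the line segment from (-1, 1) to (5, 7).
-30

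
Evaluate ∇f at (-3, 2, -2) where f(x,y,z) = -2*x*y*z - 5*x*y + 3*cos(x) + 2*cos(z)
(-2 + 3*sin(3), 3, 2*sin(2) + 12)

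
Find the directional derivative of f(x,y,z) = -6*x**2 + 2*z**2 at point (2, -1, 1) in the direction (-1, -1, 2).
16*sqrt(6)/3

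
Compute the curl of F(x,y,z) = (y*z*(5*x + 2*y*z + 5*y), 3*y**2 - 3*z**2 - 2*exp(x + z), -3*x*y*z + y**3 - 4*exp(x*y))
(-3*x*z - 4*x*exp(x*y) + 3*y**2 + 6*z + 2*exp(x + z), y*(5*x + 4*y*z + 5*y + 3*z + 4*exp(x*y)), -5*x*z - 4*y*z**2 - 10*y*z - 2*exp(x + z))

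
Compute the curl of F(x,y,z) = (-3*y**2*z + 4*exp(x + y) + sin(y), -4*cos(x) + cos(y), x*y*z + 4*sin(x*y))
(x*(z + 4*cos(x*y)), -y*(3*y + z + 4*cos(x*y)), 6*y*z - 4*exp(x + y) + 4*sin(x) - cos(y))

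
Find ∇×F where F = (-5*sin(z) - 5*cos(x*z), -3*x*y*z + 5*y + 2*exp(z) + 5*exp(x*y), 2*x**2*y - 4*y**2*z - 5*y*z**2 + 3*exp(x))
(2*x**2 + 3*x*y - 8*y*z - 5*z**2 - 2*exp(z), -4*x*y + 5*x*sin(x*z) - 3*exp(x) - 5*cos(z), y*(-3*z + 5*exp(x*y)))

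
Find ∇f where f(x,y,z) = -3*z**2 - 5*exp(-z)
(0, 0, -6*z + 5*exp(-z))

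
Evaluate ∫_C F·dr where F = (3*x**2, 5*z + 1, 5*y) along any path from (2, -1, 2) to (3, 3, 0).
33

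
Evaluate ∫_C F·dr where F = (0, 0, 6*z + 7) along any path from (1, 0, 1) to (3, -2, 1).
0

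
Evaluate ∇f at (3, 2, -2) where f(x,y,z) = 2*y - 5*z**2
(0, 2, 20)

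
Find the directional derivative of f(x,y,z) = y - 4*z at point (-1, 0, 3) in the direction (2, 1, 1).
-sqrt(6)/2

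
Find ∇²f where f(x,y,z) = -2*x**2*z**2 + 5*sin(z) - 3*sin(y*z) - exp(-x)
-4*x**2 + 3*y**2*sin(y*z) + 3*z**2*sin(y*z) - 4*z**2 - 5*sin(z) - exp(-x)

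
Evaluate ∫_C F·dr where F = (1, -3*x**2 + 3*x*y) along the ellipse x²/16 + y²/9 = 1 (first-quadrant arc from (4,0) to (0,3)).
-64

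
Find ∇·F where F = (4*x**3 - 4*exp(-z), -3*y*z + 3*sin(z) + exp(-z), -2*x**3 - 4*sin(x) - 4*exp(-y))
12*x**2 - 3*z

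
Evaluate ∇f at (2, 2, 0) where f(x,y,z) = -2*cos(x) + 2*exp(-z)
(2*sin(2), 0, -2)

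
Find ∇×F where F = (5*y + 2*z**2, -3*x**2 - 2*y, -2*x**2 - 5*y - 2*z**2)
(-5, 4*x + 4*z, -6*x - 5)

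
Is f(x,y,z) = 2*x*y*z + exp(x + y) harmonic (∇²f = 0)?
No, ∇²f = 2*exp(x + y)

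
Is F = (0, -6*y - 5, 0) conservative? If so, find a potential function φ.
Yes, F is conservative. φ = y*(-3*y - 5)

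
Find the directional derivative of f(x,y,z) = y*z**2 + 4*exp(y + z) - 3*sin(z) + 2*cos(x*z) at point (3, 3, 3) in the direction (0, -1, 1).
3*sqrt(2)*(-2*sin(9) - cos(3) + 3)/2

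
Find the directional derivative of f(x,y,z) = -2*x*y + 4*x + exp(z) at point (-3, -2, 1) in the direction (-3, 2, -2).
2*sqrt(17)*(-6 - E)/17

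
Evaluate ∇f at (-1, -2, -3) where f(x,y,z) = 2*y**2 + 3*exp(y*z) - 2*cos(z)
(0, -9*exp(6) - 8, -6*exp(6) - 2*sin(3))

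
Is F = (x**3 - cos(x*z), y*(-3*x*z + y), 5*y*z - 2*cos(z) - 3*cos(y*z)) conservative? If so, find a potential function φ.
No, ∇×F = (3*x*y + 3*z*sin(y*z) + 5*z, x*sin(x*z), -3*y*z) ≠ 0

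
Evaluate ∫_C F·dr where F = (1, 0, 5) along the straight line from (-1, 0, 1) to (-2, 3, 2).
4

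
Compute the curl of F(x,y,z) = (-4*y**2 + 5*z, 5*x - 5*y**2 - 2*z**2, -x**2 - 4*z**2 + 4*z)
(4*z, 2*x + 5, 8*y + 5)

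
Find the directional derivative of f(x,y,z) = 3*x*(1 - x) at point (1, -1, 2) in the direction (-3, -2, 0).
9*sqrt(13)/13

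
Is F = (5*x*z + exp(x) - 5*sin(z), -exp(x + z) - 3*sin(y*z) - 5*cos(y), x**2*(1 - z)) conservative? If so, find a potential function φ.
No, ∇×F = (3*y*cos(y*z) + exp(x + z), 2*x*z + 3*x - 5*cos(z), -exp(x + z)) ≠ 0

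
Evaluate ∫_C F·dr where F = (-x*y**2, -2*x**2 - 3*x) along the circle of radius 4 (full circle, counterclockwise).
-48*pi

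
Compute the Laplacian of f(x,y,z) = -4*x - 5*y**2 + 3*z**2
-4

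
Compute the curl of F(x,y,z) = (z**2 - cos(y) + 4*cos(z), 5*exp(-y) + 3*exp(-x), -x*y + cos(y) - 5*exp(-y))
(-x - sin(y) + 5*exp(-y), y + 2*z - 4*sin(z), -sin(y) - 3*exp(-x))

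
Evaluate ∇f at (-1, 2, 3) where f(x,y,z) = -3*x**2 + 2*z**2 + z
(6, 0, 13)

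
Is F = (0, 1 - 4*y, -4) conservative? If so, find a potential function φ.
Yes, F is conservative. φ = -2*y**2 + y - 4*z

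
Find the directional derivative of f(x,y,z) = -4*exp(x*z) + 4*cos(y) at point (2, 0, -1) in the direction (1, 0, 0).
4*exp(-2)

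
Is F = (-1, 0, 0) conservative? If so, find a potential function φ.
Yes, F is conservative. φ = -x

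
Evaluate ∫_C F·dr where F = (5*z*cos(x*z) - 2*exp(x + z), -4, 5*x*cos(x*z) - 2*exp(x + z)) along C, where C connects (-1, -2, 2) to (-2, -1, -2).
-4 + 5*sin(4) - 2*exp(-4) + 5*sin(2) + 2*E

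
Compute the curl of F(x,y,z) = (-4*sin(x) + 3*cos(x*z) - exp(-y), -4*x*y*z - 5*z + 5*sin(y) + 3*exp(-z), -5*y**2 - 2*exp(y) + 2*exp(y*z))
(4*x*y - 10*y + 2*z*exp(y*z) - 2*exp(y) + 5 + 3*exp(-z), -3*x*sin(x*z), -4*y*z - exp(-y))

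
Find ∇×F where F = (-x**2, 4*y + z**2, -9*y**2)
(-18*y - 2*z, 0, 0)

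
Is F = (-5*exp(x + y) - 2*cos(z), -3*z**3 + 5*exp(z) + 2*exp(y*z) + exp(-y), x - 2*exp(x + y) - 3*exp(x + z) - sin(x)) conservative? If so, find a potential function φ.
No, ∇×F = (-2*y*exp(y*z) + 9*z**2 - 5*exp(z) - 2*exp(x + y), 2*exp(x + y) + 3*exp(x + z) + 2*sin(z) + cos(x) - 1, 5*exp(x + y)) ≠ 0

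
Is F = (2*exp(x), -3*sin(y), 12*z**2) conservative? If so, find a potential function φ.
Yes, F is conservative. φ = 4*z**3 + 2*exp(x) + 3*cos(y)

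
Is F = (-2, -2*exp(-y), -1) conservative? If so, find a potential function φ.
Yes, F is conservative. φ = -2*x - z + 2*exp(-y)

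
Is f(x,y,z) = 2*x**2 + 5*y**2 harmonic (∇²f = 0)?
No, ∇²f = 14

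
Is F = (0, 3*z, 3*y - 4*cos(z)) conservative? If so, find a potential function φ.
Yes, F is conservative. φ = 3*y*z - 4*sin(z)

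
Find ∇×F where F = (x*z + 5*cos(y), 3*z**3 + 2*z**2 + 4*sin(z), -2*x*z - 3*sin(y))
(-9*z**2 - 4*z - 3*cos(y) - 4*cos(z), x + 2*z, 5*sin(y))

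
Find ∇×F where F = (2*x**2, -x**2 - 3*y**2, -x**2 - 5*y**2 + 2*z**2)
(-10*y, 2*x, -2*x)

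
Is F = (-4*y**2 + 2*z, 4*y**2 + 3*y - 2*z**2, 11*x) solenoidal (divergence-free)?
No, ∇·F = 8*y + 3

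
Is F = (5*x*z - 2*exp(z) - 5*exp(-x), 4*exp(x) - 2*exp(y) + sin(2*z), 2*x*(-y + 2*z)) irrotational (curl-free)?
No, ∇×F = (-2*x - 2*cos(2*z), 5*x + 2*y - 4*z - 2*exp(z), 4*exp(x))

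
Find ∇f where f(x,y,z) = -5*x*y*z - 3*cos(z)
(-5*y*z, -5*x*z, -5*x*y + 3*sin(z))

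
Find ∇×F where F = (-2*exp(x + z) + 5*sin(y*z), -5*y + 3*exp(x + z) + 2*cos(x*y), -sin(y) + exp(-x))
(-3*exp(x + z) - cos(y), 5*y*cos(y*z) - 2*exp(x + z) + exp(-x), -2*y*sin(x*y) - 5*z*cos(y*z) + 3*exp(x + z))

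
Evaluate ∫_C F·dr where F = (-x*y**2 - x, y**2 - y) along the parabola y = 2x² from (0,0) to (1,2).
-1/2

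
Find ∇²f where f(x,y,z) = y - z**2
-2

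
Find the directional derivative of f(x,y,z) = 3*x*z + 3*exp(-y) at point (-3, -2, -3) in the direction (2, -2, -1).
-3 + 2*exp(2)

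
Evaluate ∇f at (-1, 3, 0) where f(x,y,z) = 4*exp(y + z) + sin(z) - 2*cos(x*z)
(0, 4*exp(3), 1 + 4*exp(3))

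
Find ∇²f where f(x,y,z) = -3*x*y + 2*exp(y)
2*exp(y)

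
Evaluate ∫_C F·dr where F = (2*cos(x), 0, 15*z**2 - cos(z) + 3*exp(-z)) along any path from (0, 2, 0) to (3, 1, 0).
2*sin(3)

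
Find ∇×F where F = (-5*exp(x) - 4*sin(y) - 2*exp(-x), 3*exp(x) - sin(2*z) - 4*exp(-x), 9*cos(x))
(2*cos(2*z), 9*sin(x), 4*cos(y) - sinh(x) + 7*cosh(x))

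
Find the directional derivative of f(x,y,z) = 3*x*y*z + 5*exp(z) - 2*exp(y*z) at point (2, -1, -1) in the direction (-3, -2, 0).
sqrt(13)*(3 - 4*E)/13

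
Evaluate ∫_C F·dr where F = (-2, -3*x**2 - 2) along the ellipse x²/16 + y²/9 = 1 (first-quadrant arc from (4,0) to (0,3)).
-94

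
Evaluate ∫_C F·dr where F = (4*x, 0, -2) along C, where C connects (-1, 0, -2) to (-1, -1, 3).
-10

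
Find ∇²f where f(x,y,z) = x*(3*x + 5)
6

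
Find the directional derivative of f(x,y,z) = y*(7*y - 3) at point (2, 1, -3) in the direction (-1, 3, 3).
33*sqrt(19)/19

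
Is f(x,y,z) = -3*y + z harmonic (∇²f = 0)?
Yes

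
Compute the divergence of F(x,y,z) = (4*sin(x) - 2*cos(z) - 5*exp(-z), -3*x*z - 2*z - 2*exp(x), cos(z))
-sin(z) + 4*cos(x)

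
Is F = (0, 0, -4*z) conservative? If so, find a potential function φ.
Yes, F is conservative. φ = -2*z**2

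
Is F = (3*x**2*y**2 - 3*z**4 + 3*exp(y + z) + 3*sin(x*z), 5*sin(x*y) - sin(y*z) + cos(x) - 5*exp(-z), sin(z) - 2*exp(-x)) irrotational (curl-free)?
No, ∇×F = (y*cos(y*z) - 5*exp(-z), (3*(x*cos(x*z) - 4*z**3 + exp(y + z))*exp(x) - 2)*exp(-x), -6*x**2*y + 5*y*cos(x*y) - 3*exp(y + z) - sin(x))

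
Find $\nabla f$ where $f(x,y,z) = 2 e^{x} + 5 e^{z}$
(2*exp(x), 0, 5*exp(z))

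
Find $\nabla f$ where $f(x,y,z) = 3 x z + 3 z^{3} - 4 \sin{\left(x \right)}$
(3*z - 4*cos(x), 0, 3*x + 9*z**2)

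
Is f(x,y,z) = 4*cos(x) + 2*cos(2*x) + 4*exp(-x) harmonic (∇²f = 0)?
No, ∇²f = -4*cos(x) - 8*cos(2*x) + 4*exp(-x)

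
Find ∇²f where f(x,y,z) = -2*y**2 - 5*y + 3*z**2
2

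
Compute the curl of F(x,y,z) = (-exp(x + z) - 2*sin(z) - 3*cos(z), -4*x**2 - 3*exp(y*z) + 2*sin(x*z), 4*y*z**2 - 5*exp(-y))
(-2*x*cos(x*z) + 3*y*exp(y*z) + 4*z**2 + 5*exp(-y), -exp(x + z) + 3*sin(z) - 2*cos(z), -8*x + 2*z*cos(x*z))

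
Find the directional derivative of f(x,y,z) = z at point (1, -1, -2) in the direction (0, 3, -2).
-2*sqrt(13)/13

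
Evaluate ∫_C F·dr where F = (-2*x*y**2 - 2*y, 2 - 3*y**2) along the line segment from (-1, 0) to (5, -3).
-87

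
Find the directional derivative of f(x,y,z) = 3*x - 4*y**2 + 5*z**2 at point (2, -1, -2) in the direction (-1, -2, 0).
-19*sqrt(5)/5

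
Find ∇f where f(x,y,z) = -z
(0, 0, -1)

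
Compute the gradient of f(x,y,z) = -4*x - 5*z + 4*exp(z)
(-4, 0, 4*exp(z) - 5)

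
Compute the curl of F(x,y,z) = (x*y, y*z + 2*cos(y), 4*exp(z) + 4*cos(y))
(-y - 4*sin(y), 0, -x)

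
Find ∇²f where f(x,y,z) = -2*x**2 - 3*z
-4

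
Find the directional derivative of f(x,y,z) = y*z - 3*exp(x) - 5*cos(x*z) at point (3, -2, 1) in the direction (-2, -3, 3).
sqrt(22)*(-9 + 35*sin(3) + 6*exp(3))/22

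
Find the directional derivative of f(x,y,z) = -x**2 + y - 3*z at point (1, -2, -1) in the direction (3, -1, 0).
-7*sqrt(10)/10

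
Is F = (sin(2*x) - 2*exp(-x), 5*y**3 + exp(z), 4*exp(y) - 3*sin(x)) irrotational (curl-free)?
No, ∇×F = (4*exp(y) - exp(z), 3*cos(x), 0)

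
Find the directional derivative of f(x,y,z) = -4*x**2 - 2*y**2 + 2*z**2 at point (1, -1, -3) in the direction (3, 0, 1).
-18*sqrt(10)/5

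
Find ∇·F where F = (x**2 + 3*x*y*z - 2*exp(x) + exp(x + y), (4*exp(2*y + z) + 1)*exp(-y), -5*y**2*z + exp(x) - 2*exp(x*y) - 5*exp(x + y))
2*x - 5*y**2 + 3*y*z - 2*exp(x) + exp(x + y) + 4*exp(y + z) - exp(-y)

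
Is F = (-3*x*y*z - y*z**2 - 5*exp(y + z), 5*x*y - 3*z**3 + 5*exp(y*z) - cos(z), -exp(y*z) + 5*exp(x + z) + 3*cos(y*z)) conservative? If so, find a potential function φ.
No, ∇×F = (-5*y*exp(y*z) + 9*z**2 - z*exp(y*z) - 3*z*sin(y*z) - sin(z), -3*x*y - 2*y*z - 5*exp(x + z) - 5*exp(y + z), 3*x*z + 5*y + z**2 + 5*exp(y + z)) ≠ 0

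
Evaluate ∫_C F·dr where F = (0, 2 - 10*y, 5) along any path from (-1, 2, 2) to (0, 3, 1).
-28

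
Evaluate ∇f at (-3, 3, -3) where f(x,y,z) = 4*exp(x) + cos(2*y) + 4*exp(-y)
(4*exp(-3), -4*exp(-3) - 2*sin(6), 0)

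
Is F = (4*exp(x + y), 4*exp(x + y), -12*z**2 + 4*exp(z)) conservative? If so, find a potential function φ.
Yes, F is conservative. φ = -4*z**3 + 4*exp(z) + 4*exp(x + y)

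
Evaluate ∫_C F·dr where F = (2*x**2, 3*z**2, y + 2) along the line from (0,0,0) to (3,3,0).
18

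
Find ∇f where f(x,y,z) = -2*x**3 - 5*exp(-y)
(-6*x**2, 5*exp(-y), 0)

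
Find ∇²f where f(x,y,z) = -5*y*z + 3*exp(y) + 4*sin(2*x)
3*exp(y) - 16*sin(2*x)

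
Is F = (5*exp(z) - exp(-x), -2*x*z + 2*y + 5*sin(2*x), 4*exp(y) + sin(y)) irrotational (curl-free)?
No, ∇×F = (2*x + 4*exp(y) + cos(y), 5*exp(z), -2*z + 10*cos(2*x))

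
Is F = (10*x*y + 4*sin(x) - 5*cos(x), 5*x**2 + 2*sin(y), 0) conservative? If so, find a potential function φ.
Yes, F is conservative. φ = 5*x**2*y - 5*sin(x) - 4*cos(x) - 2*cos(y)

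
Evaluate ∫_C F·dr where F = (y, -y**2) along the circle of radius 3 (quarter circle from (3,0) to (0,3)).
-9 - 9*pi/4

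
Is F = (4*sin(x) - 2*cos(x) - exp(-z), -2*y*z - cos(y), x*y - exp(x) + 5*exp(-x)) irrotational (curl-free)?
No, ∇×F = (x + 2*y, -y + exp(x) + exp(-z) + 5*exp(-x), 0)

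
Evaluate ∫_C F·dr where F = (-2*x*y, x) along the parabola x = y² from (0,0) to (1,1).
-7/15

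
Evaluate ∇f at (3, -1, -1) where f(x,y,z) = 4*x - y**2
(4, 2, 0)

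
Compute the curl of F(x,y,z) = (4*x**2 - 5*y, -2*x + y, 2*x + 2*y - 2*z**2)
(2, -2, 3)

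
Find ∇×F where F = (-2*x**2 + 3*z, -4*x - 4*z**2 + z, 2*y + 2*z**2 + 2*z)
(8*z + 1, 3, -4)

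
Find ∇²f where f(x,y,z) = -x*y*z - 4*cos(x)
4*cos(x)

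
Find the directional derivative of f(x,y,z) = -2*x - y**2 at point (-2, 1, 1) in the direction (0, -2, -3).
4*sqrt(13)/13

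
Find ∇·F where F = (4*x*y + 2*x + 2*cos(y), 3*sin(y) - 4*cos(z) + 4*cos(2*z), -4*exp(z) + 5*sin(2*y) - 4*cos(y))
4*y - 4*exp(z) + 3*cos(y) + 2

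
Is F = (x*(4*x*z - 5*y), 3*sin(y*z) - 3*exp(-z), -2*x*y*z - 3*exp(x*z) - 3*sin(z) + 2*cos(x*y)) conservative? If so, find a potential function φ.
No, ∇×F = (-2*x*z - 2*x*sin(x*y) - 3*y*cos(y*z) - 3*exp(-z), 4*x**2 + 2*y*z + 2*y*sin(x*y) + 3*z*exp(x*z), 5*x) ≠ 0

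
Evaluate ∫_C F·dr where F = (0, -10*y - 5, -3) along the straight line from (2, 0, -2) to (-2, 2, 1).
-39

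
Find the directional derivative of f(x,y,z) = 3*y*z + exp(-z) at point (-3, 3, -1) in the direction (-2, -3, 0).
9*sqrt(13)/13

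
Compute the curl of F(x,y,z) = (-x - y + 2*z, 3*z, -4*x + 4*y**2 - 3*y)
(8*y - 6, 6, 1)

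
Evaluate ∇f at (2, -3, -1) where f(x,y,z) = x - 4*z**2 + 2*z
(1, 0, 10)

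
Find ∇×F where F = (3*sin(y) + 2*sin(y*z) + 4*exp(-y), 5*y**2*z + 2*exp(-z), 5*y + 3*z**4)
(-5*y**2 + 5 + 2*exp(-z), 2*y*cos(y*z), -2*z*cos(y*z) - 3*cos(y) + 4*exp(-y))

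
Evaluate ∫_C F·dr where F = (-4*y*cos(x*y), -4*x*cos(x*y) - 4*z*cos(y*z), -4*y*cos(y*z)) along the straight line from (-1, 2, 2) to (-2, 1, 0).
4*sin(4)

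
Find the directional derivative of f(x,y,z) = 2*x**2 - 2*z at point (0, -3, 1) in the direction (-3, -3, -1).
2*sqrt(19)/19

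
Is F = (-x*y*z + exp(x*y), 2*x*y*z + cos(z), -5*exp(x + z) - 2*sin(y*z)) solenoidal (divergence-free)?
No, ∇·F = 2*x*z - y*z + y*exp(x*y) - 2*y*cos(y*z) - 5*exp(x + z)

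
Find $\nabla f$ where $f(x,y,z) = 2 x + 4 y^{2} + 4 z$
(2, 8*y, 4)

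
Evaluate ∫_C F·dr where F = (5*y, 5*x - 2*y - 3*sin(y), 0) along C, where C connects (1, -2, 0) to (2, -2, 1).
-10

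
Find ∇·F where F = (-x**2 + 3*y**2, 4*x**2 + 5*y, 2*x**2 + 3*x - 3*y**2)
5 - 2*x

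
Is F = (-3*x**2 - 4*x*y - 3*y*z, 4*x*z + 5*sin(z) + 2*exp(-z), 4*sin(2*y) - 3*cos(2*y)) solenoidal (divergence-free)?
No, ∇·F = -6*x - 4*y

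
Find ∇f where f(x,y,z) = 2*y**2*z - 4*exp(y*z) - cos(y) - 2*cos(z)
(0, 4*y*z - 4*z*exp(y*z) + sin(y), 2*y**2 - 4*y*exp(y*z) + 2*sin(z))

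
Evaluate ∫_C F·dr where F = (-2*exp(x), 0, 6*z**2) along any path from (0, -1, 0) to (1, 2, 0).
2 - 2*E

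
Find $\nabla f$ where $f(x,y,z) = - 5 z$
(0, 0, -5)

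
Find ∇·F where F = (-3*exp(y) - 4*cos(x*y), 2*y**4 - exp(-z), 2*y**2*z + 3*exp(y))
2*y*(4*y**2 + y + 2*sin(x*y))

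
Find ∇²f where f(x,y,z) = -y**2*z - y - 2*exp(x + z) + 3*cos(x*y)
-3*x**2*cos(x*y) - 3*y**2*cos(x*y) - 2*z - 4*exp(x + z)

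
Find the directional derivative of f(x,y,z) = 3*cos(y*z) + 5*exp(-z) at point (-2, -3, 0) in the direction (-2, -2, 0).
0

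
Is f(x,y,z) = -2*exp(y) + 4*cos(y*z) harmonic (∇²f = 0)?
No, ∇²f = -4*y**2*cos(y*z) - 4*z**2*cos(y*z) - 2*exp(y)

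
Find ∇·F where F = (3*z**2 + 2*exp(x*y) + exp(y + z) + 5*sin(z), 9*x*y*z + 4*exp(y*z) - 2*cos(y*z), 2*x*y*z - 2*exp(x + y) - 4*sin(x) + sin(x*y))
2*x*y + 9*x*z + 2*y*exp(x*y) + 4*z*exp(y*z) + 2*z*sin(y*z)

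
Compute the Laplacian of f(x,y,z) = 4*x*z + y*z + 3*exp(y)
3*exp(y)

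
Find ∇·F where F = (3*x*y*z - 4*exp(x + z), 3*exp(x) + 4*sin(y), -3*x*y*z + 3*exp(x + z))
-3*x*y + 3*y*z - exp(x + z) + 4*cos(y)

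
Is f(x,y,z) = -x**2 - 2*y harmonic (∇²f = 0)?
No, ∇²f = -2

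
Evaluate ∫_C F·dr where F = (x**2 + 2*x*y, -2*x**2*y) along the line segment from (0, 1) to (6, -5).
-540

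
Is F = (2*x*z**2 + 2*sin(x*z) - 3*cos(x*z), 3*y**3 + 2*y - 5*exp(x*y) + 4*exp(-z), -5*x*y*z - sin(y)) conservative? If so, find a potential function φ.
No, ∇×F = (-5*x*z - cos(y) + 4*exp(-z), 4*x*z + 3*x*sin(x*z) + 2*x*cos(x*z) + 5*y*z, -5*y*exp(x*y)) ≠ 0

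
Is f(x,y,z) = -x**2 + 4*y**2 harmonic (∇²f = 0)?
No, ∇²f = 6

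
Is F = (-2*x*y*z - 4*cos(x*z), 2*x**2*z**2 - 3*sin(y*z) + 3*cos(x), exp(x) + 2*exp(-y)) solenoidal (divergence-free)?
No, ∇·F = z*(-2*y + 4*sin(x*z) - 3*cos(y*z))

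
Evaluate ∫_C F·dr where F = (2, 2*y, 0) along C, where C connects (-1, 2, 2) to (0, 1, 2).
-1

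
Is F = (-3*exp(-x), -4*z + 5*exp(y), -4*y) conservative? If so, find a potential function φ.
Yes, F is conservative. φ = -4*y*z + 5*exp(y) + 3*exp(-x)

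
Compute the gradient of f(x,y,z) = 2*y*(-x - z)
(-2*y, -2*x - 2*z, -2*y)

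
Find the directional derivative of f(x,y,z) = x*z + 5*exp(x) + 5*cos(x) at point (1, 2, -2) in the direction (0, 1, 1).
sqrt(2)/2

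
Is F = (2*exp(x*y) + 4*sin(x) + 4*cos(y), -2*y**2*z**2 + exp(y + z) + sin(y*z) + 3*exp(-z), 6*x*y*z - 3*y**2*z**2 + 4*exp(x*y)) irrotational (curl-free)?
No, ∇×F = (6*x*z + 4*x*exp(x*y) + 4*y**2*z - 6*y*z**2 - y*cos(y*z) - exp(y + z) + 3*exp(-z), 2*y*(-3*z - 2*exp(x*y)), -2*x*exp(x*y) + 4*sin(y))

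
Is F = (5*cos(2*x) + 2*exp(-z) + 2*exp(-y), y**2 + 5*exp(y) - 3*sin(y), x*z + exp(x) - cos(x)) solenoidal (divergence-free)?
No, ∇·F = x + 2*y + 5*exp(y) - 10*sin(2*x) - 3*cos(y)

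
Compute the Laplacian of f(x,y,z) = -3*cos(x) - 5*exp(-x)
3*cos(x) - 5*exp(-x)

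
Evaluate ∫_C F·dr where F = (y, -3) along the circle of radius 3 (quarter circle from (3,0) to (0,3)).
-9 - 9*pi/4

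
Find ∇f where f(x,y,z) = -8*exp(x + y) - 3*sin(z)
(-8*exp(x + y), -8*exp(x + y), -3*cos(z))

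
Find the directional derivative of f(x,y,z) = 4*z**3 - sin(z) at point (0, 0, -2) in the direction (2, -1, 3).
3*sqrt(14)*(48 - cos(2))/14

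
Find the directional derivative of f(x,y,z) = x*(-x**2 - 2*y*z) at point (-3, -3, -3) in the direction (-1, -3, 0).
99*sqrt(10)/10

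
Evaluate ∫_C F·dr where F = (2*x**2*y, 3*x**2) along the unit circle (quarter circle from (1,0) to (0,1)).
2 - pi/8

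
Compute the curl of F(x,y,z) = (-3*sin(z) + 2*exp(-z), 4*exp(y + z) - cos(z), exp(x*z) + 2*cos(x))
(-4*exp(y + z) - sin(z), -z*exp(x*z) + 2*sin(x) - 3*cos(z) - 2*exp(-z), 0)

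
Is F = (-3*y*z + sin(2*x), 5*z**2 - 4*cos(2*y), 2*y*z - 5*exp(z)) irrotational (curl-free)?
No, ∇×F = (-8*z, -3*y, 3*z)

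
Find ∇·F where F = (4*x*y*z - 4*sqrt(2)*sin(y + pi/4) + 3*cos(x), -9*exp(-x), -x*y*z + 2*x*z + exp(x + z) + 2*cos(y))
-x*y + 2*x + 4*y*z + exp(x + z) - 3*sin(x)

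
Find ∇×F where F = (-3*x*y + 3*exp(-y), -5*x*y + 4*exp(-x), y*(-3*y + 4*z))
(-6*y + 4*z, 0, 3*x - 5*y + 3*exp(-y) - 4*exp(-x))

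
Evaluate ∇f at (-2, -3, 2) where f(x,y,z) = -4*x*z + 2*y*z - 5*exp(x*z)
(-8 - 10*exp(-4), 4, 10*exp(-4) + 2)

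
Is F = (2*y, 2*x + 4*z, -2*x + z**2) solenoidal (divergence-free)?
No, ∇·F = 2*z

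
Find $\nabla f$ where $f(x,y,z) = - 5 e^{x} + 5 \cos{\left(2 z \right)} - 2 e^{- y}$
(-5*exp(x), 2*exp(-y), -10*sin(2*z))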